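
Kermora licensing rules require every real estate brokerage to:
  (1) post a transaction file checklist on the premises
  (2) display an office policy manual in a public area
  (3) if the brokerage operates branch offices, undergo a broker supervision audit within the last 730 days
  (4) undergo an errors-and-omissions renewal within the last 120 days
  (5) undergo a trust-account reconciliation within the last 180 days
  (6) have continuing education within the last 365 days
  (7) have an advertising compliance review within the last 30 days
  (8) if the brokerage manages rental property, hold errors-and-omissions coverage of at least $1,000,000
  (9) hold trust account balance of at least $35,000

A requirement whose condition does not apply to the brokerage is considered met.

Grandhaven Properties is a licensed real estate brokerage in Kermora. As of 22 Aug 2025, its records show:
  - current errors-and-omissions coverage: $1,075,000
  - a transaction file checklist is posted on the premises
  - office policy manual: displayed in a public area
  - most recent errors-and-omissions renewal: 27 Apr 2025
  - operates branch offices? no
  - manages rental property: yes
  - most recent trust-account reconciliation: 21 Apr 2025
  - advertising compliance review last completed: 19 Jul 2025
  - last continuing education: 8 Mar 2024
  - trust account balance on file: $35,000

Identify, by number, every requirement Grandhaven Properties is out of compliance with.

6, 7

1. transaction file checklist present → met
2. office policy manual present → met
3. condition 'operates branch offices' does not hold → requirement n/a → met
4. errors-and-omissions renewal 117 days ago vs limit 120 → met
5. trust-account reconciliation 123 days ago vs limit 180 → met
6. continuing education 532 days ago vs limit 365 → not met
7. advertising compliance review 34 days ago vs limit 30 → not met
8. condition 'manages rental property' holds; errors-and-omissions coverage $1,075,000 ≥ $1,000,000 → met
9. trust account balance $35,000 ≥ $35,000 → met
Not met: 6, 7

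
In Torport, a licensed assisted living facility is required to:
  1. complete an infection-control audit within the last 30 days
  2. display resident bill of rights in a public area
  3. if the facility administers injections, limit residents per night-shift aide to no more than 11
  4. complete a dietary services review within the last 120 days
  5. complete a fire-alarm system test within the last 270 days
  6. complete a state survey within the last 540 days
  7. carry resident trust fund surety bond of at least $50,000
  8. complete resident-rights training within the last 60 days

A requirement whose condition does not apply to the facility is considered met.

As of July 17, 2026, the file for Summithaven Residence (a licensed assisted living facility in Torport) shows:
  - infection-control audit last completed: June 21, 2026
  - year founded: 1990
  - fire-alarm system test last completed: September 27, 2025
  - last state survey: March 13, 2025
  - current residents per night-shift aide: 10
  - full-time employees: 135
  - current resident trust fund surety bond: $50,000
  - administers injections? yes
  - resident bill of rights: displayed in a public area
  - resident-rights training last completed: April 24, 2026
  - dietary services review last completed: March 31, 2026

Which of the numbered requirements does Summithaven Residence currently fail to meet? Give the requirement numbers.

5, 8

1. infection-control audit 26 days ago vs limit 30 → met
2. resident bill of rights present → met
3. condition 'administers injections' holds; residents per night-shift aide 10 ≤ 11 → met
4. dietary services review 108 days ago vs limit 120 → met
5. fire-alarm system test 293 days ago vs limit 270 → not met
6. state survey 491 days ago vs limit 540 → met
7. resident trust fund surety bond $50,000 ≥ $50,000 → met
8. resident-rights training 84 days ago vs limit 60 → not met
Not met: 5, 8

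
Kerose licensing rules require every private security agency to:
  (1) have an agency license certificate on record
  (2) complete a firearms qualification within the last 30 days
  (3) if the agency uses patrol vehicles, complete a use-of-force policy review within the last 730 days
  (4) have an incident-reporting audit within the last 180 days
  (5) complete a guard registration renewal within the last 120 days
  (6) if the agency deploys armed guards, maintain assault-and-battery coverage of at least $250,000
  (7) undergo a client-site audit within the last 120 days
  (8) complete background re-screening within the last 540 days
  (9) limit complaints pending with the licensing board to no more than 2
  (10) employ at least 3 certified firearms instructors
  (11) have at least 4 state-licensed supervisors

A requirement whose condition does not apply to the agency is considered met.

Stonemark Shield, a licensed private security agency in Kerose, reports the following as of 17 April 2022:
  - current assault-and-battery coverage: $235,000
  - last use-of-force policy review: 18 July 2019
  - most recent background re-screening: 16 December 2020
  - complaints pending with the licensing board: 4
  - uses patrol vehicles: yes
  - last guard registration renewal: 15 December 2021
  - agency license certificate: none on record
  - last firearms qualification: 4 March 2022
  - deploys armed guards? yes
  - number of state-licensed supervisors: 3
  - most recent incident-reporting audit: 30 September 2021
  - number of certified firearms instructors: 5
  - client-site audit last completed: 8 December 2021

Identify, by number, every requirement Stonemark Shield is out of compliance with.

1. agency license certificate absent → not met
2. firearms qualification 44 days ago vs limit 30 → not met
3. condition 'uses patrol vehicles' holds; use-of-force policy review 1004 days ago vs limit 730 → not met
4. incident-reporting audit 199 days ago vs limit 180 → not met
5. guard registration renewal 123 days ago vs limit 120 → not met
6. condition 'deploys armed guards' holds; assault-and-battery coverage $235,000 < $250,000 → not met
7. client-site audit 130 days ago vs limit 120 → not met
8. background re-screening 487 days ago vs limit 540 → met
9. complaints pending with the licensing board 4 > 2 → not met
10. certified firearms instructors 5 ≥ 3 → met
11. state-licensed supervisors 3 < 4 → not met
Not met: 1, 2, 3, 4, 5, 6, 7, 9, 11

1, 2, 3, 4, 5, 6, 7, 9, 11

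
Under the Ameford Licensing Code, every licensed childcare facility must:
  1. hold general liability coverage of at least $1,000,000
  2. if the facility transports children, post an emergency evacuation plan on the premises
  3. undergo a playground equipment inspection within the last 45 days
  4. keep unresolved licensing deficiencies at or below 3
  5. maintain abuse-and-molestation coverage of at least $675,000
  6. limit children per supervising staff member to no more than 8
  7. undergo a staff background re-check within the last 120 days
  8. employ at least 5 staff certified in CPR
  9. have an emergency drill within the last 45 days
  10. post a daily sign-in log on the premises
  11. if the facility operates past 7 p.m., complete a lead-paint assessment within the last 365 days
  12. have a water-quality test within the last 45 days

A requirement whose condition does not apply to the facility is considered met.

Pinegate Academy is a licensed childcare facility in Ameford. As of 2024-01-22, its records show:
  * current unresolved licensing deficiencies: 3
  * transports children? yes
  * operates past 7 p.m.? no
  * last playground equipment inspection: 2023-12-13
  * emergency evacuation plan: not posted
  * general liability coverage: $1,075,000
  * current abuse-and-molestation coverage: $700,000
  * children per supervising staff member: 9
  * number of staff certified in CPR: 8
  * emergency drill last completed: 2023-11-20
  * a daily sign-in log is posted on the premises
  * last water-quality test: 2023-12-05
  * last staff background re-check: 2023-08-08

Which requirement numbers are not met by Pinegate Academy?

1. general liability coverage $1,075,000 ≥ $1,000,000 → met
2. condition 'transports children' holds; emergency evacuation plan absent → not met
3. playground equipment inspection 40 days ago vs limit 45 → met
4. unresolved licensing deficiencies 3 ≤ 3 → met
5. abuse-and-molestation coverage $700,000 ≥ $675,000 → met
6. children per supervising staff member 9 > 8 → not met
7. staff background re-check 167 days ago vs limit 120 → not met
8. staff certified in CPR 8 ≥ 5 → met
9. emergency drill 63 days ago vs limit 45 → not met
10. daily sign-in log present → met
11. condition 'operates past 7 p.m.' does not hold → requirement n/a → met
12. water-quality test 48 days ago vs limit 45 → not met
Not met: 2, 6, 7, 9, 12

2, 6, 7, 9, 12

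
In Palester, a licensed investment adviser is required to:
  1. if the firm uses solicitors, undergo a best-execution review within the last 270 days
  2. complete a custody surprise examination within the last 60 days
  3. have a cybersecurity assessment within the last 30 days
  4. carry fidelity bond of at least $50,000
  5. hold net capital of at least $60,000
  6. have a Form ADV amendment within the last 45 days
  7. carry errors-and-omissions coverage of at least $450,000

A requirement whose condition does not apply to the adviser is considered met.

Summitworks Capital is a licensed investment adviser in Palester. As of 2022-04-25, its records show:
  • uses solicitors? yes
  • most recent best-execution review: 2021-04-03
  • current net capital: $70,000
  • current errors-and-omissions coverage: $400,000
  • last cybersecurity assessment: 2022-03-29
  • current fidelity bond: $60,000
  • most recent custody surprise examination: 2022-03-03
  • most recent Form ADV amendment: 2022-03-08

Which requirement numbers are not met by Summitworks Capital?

1. condition 'uses solicitors' holds; best-execution review 387 days ago vs limit 270 → not met
2. custody surprise examination 53 days ago vs limit 60 → met
3. cybersecurity assessment 27 days ago vs limit 30 → met
4. fidelity bond $60,000 ≥ $50,000 → met
5. net capital $70,000 ≥ $60,000 → met
6. Form ADV amendment 48 days ago vs limit 45 → not met
7. errors-and-omissions coverage $400,000 < $450,000 → not met
Not met: 1, 6, 7

1, 6, 7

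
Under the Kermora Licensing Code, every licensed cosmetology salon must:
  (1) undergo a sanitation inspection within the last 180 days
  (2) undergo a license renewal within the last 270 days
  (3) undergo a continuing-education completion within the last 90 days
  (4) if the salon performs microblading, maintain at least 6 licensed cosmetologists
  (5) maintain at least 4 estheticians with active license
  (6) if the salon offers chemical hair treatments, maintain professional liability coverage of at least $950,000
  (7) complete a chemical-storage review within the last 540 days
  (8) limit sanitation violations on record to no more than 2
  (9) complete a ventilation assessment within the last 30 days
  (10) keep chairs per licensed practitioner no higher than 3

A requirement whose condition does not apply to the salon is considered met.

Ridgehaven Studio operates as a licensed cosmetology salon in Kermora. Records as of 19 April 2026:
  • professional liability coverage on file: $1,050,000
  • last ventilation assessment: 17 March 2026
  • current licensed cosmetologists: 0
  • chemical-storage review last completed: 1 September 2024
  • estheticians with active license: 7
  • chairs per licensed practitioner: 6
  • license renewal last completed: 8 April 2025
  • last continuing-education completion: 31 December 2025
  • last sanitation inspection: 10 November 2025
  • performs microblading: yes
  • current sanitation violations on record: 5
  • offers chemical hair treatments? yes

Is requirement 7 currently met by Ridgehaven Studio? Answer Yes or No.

No

7. chemical-storage review 595 days ago vs limit 540 → not met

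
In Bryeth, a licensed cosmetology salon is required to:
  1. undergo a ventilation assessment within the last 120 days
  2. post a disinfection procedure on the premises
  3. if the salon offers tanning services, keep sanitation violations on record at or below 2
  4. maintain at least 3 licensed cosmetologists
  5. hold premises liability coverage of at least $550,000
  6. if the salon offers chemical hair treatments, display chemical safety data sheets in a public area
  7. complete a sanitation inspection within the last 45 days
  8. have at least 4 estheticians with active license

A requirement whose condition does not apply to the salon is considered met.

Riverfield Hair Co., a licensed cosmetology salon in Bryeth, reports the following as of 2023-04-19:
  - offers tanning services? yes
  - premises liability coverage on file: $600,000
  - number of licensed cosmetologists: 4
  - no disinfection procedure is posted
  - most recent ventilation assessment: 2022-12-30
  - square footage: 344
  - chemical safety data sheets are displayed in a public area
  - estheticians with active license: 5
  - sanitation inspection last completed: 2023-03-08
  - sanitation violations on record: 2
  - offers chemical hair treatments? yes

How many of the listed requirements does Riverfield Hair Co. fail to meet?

1. ventilation assessment 110 days ago vs limit 120 → met
2. disinfection procedure absent → not met
3. condition 'offers tanning services' holds; sanitation violations on record 2 ≤ 2 → met
4. licensed cosmetologists 4 ≥ 3 → met
5. premises liability coverage $600,000 ≥ $550,000 → met
6. condition 'offers chemical hair treatments' holds; chemical safety data sheets present → met
7. sanitation inspection 42 days ago vs limit 45 → met
8. estheticians with active license 5 ≥ 4 → met
Not met: 1 of 8

1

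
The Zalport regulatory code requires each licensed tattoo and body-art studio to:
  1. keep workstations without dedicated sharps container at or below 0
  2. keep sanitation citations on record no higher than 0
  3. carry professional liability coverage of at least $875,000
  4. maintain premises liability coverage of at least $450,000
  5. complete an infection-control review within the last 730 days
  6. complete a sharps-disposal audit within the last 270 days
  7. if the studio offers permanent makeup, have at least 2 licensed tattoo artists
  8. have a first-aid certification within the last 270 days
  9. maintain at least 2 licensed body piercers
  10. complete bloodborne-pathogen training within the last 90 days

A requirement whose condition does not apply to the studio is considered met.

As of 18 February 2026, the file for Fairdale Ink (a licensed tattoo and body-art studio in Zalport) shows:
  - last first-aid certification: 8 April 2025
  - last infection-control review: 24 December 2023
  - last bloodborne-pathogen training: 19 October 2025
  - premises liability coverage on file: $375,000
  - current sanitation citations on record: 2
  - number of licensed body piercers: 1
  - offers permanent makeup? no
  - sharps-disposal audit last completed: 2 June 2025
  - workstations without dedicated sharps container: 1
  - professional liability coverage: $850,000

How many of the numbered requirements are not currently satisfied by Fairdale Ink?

8

1. workstations without dedicated sharps container 1 > 0 → not met
2. sanitation citations on record 2 > 0 → not met
3. professional liability coverage $850,000 < $875,000 → not met
4. premises liability coverage $375,000 < $450,000 → not met
5. infection-control review 787 days ago vs limit 730 → not met
6. sharps-disposal audit 261 days ago vs limit 270 → met
7. condition 'offers permanent makeup' does not hold → requirement n/a → met
8. first-aid certification 316 days ago vs limit 270 → not met
9. licensed body piercers 1 < 2 → not met
10. bloodborne-pathogen training 122 days ago vs limit 90 → not met
Not met: 8 of 10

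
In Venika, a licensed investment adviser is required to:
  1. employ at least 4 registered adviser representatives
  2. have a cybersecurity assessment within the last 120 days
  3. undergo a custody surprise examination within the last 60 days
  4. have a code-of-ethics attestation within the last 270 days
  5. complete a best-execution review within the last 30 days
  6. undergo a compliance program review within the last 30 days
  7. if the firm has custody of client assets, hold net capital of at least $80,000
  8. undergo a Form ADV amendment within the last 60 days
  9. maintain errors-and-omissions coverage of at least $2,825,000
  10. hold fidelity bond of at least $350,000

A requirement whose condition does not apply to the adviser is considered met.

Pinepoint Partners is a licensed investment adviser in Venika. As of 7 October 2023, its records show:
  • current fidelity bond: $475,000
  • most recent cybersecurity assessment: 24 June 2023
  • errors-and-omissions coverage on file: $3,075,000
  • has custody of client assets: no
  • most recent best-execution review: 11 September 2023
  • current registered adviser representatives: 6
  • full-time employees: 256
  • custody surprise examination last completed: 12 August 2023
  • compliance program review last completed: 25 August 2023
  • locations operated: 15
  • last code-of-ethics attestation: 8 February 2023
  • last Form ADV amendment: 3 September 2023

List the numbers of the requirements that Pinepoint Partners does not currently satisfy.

1. registered adviser representatives 6 ≥ 4 → met
2. cybersecurity assessment 105 days ago vs limit 120 → met
3. custody surprise examination 56 days ago vs limit 60 → met
4. code-of-ethics attestation 241 days ago vs limit 270 → met
5. best-execution review 26 days ago vs limit 30 → met
6. compliance program review 43 days ago vs limit 30 → not met
7. condition 'has custody of client assets' does not hold → requirement n/a → met
8. Form ADV amendment 34 days ago vs limit 60 → met
9. errors-and-omissions coverage $3,075,000 ≥ $2,825,000 → met
10. fidelity bond $475,000 ≥ $350,000 → met
Not met: 6

6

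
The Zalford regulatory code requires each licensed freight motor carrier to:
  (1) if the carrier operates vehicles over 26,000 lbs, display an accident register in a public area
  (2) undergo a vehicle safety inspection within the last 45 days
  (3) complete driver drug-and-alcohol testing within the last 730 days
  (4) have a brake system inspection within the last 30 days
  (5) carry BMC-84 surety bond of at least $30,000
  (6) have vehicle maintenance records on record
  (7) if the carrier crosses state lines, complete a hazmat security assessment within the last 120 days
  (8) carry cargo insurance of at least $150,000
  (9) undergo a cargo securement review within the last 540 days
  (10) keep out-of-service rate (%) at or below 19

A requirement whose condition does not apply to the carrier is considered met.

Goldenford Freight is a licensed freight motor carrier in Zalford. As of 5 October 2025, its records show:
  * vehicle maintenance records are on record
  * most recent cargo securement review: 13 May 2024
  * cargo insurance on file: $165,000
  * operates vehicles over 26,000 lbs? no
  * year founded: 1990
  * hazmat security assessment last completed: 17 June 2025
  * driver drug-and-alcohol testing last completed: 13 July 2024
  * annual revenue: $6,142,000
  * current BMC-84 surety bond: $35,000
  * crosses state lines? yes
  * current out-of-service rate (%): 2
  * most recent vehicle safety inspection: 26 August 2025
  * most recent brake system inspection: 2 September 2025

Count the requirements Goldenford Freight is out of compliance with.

1

1. condition 'operates vehicles over 26,000 lbs' does not hold → requirement n/a → met
2. vehicle safety inspection 40 days ago vs limit 45 → met
3. driver drug-and-alcohol testing 449 days ago vs limit 730 → met
4. brake system inspection 33 days ago vs limit 30 → not met
5. BMC-84 surety bond $35,000 ≥ $30,000 → met
6. vehicle maintenance records present → met
7. condition 'crosses state lines' holds; hazmat security assessment 110 days ago vs limit 120 → met
8. cargo insurance $165,000 ≥ $150,000 → met
9. cargo securement review 510 days ago vs limit 540 → met
10. out-of-service rate (%) 2 ≤ 19 → met
Not met: 1 of 10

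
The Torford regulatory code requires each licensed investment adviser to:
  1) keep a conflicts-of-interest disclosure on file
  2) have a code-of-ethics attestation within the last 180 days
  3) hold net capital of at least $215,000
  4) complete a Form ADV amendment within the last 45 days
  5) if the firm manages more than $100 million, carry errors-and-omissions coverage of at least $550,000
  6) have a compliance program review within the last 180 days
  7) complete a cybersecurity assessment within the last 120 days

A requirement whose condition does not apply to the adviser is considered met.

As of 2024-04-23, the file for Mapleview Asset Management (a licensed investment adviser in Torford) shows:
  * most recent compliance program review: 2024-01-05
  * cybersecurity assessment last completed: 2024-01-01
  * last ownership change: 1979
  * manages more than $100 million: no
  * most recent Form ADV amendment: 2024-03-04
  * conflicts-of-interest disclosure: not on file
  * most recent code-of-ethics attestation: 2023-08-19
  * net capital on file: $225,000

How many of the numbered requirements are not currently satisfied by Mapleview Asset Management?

3

1. conflicts-of-interest disclosure absent → not met
2. code-of-ethics attestation 248 days ago vs limit 180 → not met
3. net capital $225,000 ≥ $215,000 → met
4. Form ADV amendment 50 days ago vs limit 45 → not met
5. condition 'manages more than $100 million' does not hold → requirement n/a → met
6. compliance program review 109 days ago vs limit 180 → met
7. cybersecurity assessment 113 days ago vs limit 120 → met
Not met: 3 of 7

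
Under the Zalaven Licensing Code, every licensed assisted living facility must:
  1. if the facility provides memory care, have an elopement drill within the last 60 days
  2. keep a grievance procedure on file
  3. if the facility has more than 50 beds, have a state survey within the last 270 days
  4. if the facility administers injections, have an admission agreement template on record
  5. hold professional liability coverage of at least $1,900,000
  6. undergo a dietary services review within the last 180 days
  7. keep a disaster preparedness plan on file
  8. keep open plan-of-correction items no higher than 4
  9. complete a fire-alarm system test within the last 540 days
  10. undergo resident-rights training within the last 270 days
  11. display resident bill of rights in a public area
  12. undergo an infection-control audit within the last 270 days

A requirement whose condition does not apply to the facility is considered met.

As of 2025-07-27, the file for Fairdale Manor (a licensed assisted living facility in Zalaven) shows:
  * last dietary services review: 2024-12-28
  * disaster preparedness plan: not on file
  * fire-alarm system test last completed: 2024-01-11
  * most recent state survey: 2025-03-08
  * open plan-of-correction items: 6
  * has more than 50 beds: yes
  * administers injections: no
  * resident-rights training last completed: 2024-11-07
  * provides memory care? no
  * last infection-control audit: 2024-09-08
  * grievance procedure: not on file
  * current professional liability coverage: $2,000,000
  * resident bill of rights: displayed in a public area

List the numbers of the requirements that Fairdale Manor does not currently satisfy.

1. condition 'provides memory care' does not hold → requirement n/a → met
2. grievance procedure absent → not met
3. condition 'has more than 50 beds' holds; state survey 141 days ago vs limit 270 → met
4. condition 'administers injections' does not hold → requirement n/a → met
5. professional liability coverage $2,000,000 ≥ $1,900,000 → met
6. dietary services review 211 days ago vs limit 180 → not met
7. disaster preparedness plan absent → not met
8. open plan-of-correction items 6 > 4 → not met
9. fire-alarm system test 563 days ago vs limit 540 → not met
10. resident-rights training 262 days ago vs limit 270 → met
11. resident bill of rights present → met
12. infection-control audit 322 days ago vs limit 270 → not met
Not met: 2, 6, 7, 8, 9, 12

2, 6, 7, 8, 9, 12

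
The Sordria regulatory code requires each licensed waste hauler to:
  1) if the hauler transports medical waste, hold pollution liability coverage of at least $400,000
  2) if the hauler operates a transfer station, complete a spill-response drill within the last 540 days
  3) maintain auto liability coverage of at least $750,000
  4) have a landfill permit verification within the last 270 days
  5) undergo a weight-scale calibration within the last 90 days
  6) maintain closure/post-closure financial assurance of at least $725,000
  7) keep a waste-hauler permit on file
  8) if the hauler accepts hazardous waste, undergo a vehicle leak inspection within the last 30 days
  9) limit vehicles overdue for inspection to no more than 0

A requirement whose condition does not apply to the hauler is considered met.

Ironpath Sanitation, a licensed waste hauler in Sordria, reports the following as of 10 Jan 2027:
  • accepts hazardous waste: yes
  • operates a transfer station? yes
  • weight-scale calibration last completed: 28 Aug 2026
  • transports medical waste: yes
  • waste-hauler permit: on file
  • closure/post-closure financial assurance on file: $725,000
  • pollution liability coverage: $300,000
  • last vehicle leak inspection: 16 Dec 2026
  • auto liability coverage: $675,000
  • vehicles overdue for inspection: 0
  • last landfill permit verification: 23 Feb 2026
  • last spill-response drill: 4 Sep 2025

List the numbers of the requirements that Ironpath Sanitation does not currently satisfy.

1, 3, 4, 5

1. condition 'transports medical waste' holds; pollution liability coverage $300,000 < $400,000 → not met
2. condition 'operates a transfer station' holds; spill-response drill 493 days ago vs limit 540 → met
3. auto liability coverage $675,000 < $750,000 → not met
4. landfill permit verification 321 days ago vs limit 270 → not met
5. weight-scale calibration 135 days ago vs limit 90 → not met
6. closure/post-closure financial assurance $725,000 ≥ $725,000 → met
7. waste-hauler permit present → met
8. condition 'accepts hazardous waste' holds; vehicle leak inspection 25 days ago vs limit 30 → met
9. vehicles overdue for inspection 0 ≤ 0 → met
Not met: 1, 3, 4, 5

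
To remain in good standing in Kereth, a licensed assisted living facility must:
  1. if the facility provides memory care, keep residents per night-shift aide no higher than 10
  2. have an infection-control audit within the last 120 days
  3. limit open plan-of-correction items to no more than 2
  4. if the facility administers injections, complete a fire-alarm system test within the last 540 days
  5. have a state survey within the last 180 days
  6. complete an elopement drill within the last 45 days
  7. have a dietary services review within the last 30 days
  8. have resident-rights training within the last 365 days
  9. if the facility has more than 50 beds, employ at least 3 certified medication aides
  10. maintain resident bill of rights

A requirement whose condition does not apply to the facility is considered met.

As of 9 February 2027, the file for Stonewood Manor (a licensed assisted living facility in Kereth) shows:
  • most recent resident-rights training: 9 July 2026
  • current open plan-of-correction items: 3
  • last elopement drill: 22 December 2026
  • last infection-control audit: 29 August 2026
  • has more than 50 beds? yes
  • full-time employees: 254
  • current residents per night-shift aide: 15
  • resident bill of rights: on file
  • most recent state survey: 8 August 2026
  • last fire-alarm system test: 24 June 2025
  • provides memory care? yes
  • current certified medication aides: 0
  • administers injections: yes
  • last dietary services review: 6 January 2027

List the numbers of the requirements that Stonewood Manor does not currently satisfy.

1. condition 'provides memory care' holds; residents per night-shift aide 15 > 10 → not met
2. infection-control audit 164 days ago vs limit 120 → not met
3. open plan-of-correction items 3 > 2 → not met
4. condition 'administers injections' holds; fire-alarm system test 595 days ago vs limit 540 → not met
5. state survey 185 days ago vs limit 180 → not met
6. elopement drill 49 days ago vs limit 45 → not met
7. dietary services review 34 days ago vs limit 30 → not met
8. resident-rights training 215 days ago vs limit 365 → met
9. condition 'has more than 50 beds' holds; certified medication aides 0 < 3 → not met
10. resident bill of rights present → met
Not met: 1, 2, 3, 4, 5, 6, 7, 9

1, 2, 3, 4, 5, 6, 7, 9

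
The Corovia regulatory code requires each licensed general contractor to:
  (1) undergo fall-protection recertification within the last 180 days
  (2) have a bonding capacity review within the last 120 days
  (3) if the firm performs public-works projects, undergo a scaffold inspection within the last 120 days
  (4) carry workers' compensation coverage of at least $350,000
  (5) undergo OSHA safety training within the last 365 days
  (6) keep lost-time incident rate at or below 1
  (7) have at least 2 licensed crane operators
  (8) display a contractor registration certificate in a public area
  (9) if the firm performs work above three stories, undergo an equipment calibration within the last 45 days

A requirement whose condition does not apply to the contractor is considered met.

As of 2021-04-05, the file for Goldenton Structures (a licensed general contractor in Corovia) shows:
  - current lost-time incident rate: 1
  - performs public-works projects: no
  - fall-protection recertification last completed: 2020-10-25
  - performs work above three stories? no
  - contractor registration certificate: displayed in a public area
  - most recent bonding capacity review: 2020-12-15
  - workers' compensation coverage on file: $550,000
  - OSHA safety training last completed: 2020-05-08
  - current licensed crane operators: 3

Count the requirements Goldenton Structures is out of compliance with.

0

1. fall-protection recertification 162 days ago vs limit 180 → met
2. bonding capacity review 111 days ago vs limit 120 → met
3. condition 'performs public-works projects' does not hold → requirement n/a → met
4. workers' compensation coverage $550,000 ≥ $350,000 → met
5. OSHA safety training 332 days ago vs limit 365 → met
6. lost-time incident rate 1 ≤ 1 → met
7. licensed crane operators 3 ≥ 2 → met
8. contractor registration certificate present → met
9. condition 'performs work above three stories' does not hold → requirement n/a → met
Not met: 0 of 9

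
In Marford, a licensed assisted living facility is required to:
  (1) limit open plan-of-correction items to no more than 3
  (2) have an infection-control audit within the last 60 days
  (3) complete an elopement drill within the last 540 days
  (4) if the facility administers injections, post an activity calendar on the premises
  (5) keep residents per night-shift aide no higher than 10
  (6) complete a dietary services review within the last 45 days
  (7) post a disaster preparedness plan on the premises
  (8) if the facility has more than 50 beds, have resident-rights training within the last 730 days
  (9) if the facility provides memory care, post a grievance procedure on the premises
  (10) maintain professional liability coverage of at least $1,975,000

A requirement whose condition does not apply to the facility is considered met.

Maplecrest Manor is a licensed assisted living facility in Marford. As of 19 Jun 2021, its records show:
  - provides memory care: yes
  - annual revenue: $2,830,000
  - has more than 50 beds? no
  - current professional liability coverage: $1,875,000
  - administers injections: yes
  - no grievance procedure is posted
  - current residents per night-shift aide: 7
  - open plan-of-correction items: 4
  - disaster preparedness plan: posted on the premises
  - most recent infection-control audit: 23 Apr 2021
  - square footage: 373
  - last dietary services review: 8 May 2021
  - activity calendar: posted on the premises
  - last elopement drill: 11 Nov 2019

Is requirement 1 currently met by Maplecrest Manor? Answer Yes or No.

No

1. open plan-of-correction items 4 > 3 → not met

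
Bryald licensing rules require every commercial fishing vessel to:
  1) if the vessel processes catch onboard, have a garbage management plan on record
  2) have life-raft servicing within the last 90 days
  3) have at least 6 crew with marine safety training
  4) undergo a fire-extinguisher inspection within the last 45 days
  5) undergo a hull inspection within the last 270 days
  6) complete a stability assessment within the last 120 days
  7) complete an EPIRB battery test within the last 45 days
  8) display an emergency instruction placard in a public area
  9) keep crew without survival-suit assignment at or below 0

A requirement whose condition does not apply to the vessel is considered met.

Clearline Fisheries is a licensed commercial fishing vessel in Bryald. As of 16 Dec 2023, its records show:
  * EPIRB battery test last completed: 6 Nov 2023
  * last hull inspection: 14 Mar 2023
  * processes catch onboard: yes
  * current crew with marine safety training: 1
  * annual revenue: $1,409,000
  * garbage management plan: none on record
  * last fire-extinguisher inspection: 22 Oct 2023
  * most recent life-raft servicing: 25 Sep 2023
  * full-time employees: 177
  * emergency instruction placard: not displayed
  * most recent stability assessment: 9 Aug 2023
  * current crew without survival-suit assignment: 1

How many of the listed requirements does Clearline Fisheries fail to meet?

1. condition 'processes catch onboard' holds; garbage management plan absent → not met
2. life-raft servicing 82 days ago vs limit 90 → met
3. crew with marine safety training 1 < 6 → not met
4. fire-extinguisher inspection 55 days ago vs limit 45 → not met
5. hull inspection 277 days ago vs limit 270 → not met
6. stability assessment 129 days ago vs limit 120 → not met
7. EPIRB battery test 40 days ago vs limit 45 → met
8. emergency instruction placard absent → not met
9. crew without survival-suit assignment 1 > 0 → not met
Not met: 7 of 9

7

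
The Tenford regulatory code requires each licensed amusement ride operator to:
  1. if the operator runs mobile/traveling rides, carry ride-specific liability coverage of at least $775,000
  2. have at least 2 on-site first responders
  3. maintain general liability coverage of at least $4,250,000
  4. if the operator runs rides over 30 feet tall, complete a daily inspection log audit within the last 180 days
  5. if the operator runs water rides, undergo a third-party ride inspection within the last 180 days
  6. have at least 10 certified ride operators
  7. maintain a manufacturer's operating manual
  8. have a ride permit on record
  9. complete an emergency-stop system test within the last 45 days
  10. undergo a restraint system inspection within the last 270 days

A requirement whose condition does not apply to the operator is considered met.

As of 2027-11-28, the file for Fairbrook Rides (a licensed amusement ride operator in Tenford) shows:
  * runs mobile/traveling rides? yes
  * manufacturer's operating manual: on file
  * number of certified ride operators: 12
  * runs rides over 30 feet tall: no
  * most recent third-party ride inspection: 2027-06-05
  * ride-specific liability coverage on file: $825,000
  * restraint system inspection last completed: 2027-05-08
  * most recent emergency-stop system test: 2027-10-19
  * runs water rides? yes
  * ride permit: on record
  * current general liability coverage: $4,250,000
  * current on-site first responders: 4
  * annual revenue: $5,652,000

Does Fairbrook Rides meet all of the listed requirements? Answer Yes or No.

1. condition 'runs mobile/traveling rides' holds; ride-specific liability coverage $825,000 ≥ $775,000 → met
2. on-site first responders 4 ≥ 2 → met
3. general liability coverage $4,250,000 ≥ $4,250,000 → met
4. condition 'runs rides over 30 feet tall' does not hold → requirement n/a → met
5. condition 'runs water rides' holds; third-party ride inspection 176 days ago vs limit 180 → met
6. certified ride operators 12 ≥ 10 → met
7. manufacturer's operating manual present → met
8. ride permit present → met
9. emergency-stop system test 40 days ago vs limit 45 → met
10. restraint system inspection 204 days ago vs limit 270 → met
All met.

Yes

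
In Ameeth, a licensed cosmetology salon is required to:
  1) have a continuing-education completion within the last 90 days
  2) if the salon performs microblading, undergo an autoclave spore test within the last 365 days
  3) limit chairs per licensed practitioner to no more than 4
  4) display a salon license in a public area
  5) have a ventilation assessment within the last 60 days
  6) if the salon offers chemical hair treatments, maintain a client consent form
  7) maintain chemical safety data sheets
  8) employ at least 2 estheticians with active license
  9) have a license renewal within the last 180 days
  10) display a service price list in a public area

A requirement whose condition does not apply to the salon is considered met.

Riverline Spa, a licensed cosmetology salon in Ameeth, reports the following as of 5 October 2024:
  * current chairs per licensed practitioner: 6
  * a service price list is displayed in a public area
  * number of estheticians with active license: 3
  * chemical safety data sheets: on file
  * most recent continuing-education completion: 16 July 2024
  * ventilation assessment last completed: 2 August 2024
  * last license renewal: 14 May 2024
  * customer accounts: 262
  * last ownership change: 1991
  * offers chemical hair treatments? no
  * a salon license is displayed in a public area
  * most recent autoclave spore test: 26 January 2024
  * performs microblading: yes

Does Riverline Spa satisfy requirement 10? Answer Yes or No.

Yes

10. service price list present → met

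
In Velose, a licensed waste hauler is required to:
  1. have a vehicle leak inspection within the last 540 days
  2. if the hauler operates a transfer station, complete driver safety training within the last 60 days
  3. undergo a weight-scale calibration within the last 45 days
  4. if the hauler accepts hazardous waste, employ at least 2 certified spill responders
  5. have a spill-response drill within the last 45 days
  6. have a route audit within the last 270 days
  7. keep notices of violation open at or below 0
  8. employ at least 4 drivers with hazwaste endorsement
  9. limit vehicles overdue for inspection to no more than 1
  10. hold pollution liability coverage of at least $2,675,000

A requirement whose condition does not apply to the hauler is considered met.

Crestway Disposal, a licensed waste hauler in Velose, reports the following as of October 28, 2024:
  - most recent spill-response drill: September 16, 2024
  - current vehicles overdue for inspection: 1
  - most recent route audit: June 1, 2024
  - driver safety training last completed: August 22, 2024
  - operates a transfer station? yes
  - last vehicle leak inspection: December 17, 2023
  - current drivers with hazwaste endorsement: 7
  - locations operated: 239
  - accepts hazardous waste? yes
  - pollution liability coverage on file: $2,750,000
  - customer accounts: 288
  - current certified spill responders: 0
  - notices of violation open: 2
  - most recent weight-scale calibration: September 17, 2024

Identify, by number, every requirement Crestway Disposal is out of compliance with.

1. vehicle leak inspection 316 days ago vs limit 540 → met
2. condition 'operates a transfer station' holds; driver safety training 67 days ago vs limit 60 → not met
3. weight-scale calibration 41 days ago vs limit 45 → met
4. condition 'accepts hazardous waste' holds; certified spill responders 0 < 2 → not met
5. spill-response drill 42 days ago vs limit 45 → met
6. route audit 149 days ago vs limit 270 → met
7. notices of violation open 2 > 0 → not met
8. drivers with hazwaste endorsement 7 ≥ 4 → met
9. vehicles overdue for inspection 1 ≤ 1 → met
10. pollution liability coverage $2,750,000 ≥ $2,675,000 → met
Not met: 2, 4, 7

2, 4, 7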